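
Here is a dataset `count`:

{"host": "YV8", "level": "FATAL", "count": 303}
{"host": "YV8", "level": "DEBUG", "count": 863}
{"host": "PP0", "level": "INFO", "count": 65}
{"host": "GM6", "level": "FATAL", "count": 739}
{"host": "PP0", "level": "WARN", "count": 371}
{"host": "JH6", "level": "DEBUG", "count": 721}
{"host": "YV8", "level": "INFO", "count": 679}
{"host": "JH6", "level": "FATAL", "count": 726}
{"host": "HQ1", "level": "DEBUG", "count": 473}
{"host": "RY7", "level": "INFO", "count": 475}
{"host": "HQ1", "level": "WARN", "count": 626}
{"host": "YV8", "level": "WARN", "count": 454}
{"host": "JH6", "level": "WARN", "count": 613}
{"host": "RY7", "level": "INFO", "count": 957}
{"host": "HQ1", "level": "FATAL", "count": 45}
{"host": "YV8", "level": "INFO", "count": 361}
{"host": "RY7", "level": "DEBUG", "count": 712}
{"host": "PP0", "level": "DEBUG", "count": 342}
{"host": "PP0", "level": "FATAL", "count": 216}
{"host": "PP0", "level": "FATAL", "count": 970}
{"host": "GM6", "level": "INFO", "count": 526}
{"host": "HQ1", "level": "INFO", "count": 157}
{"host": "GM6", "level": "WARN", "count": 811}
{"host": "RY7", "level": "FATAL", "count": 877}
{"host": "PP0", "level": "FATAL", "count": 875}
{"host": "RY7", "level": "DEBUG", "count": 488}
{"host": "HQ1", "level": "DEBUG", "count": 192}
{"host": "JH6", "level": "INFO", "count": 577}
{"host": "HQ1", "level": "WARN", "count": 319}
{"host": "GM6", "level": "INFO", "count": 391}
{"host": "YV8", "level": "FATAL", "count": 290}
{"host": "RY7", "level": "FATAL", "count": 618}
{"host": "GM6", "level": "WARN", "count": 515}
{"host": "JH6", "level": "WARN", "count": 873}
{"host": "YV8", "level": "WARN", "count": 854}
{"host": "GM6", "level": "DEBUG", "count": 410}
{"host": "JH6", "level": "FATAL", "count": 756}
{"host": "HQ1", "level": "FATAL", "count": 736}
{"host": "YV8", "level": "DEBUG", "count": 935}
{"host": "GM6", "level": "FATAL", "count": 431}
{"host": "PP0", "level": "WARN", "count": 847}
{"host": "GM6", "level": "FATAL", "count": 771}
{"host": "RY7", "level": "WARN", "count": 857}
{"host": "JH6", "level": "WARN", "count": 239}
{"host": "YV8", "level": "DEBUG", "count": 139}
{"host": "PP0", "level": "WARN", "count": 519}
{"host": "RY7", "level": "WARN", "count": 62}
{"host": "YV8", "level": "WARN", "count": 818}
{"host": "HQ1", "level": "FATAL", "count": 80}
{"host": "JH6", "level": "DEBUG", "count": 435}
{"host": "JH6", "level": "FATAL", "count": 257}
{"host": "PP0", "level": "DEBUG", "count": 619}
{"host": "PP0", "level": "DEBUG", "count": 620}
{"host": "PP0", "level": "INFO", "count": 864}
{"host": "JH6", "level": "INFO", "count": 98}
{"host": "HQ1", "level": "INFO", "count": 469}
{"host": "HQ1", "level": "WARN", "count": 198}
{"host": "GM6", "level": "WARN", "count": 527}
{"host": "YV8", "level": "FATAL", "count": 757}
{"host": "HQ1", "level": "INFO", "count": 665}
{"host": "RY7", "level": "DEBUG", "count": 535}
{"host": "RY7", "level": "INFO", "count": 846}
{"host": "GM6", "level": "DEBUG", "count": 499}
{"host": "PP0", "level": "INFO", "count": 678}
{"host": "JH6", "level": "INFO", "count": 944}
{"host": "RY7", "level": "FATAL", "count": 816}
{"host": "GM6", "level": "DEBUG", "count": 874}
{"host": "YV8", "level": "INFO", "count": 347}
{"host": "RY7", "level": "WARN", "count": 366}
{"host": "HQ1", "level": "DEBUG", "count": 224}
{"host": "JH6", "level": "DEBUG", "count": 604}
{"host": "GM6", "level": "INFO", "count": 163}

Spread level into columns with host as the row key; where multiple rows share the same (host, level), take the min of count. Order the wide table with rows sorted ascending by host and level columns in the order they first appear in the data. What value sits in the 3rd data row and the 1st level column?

With rows sorted ascending by host, row 3 is host=JH6. level columns in first-appearance order: FATAL, DEBUG, INFO, WARN; column 1 is FATAL.
Long rows with host=JH6, level=FATAL: min(726, 756, 257) = 257.

257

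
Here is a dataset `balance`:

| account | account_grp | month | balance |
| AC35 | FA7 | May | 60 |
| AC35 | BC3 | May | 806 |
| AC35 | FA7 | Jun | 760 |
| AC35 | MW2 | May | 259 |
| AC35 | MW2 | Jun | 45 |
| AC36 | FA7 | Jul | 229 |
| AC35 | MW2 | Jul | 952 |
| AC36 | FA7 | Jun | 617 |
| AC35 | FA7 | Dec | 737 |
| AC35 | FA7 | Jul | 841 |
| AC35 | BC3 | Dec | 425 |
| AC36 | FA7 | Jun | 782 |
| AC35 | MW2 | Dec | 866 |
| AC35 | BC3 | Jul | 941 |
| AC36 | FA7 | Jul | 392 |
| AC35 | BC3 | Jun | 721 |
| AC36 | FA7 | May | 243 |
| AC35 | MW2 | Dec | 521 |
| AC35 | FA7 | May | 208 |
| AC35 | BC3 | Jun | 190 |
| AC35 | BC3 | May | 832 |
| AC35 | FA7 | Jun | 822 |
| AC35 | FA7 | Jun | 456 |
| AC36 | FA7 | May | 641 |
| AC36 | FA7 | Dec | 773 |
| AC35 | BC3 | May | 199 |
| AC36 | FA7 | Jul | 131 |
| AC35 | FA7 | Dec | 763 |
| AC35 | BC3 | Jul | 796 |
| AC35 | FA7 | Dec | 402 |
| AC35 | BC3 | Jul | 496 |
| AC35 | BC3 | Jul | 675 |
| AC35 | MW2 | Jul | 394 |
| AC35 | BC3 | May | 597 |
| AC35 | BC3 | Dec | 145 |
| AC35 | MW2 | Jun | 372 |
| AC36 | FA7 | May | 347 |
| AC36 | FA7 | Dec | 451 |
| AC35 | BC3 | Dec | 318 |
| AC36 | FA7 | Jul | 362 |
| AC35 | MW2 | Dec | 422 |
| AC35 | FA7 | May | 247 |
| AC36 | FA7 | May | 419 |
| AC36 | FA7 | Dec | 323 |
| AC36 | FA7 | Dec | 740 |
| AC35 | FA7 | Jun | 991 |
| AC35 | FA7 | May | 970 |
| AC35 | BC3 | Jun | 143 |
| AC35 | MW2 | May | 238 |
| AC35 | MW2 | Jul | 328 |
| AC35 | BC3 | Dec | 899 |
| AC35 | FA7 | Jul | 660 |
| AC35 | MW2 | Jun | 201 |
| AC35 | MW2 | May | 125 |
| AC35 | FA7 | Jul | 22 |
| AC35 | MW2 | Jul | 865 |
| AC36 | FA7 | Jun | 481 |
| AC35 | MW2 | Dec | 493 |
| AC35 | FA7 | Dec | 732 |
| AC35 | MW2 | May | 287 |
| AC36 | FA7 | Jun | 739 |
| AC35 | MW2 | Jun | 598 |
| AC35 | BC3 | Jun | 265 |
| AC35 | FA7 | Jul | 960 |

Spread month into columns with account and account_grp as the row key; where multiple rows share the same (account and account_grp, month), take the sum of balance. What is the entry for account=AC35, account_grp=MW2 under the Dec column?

Rows with account=AC35, account_grp=MW2 and month=Dec: balance values are 866, 521, 422, 493.
866 + 521 + 422 + 493 = 2302.

2302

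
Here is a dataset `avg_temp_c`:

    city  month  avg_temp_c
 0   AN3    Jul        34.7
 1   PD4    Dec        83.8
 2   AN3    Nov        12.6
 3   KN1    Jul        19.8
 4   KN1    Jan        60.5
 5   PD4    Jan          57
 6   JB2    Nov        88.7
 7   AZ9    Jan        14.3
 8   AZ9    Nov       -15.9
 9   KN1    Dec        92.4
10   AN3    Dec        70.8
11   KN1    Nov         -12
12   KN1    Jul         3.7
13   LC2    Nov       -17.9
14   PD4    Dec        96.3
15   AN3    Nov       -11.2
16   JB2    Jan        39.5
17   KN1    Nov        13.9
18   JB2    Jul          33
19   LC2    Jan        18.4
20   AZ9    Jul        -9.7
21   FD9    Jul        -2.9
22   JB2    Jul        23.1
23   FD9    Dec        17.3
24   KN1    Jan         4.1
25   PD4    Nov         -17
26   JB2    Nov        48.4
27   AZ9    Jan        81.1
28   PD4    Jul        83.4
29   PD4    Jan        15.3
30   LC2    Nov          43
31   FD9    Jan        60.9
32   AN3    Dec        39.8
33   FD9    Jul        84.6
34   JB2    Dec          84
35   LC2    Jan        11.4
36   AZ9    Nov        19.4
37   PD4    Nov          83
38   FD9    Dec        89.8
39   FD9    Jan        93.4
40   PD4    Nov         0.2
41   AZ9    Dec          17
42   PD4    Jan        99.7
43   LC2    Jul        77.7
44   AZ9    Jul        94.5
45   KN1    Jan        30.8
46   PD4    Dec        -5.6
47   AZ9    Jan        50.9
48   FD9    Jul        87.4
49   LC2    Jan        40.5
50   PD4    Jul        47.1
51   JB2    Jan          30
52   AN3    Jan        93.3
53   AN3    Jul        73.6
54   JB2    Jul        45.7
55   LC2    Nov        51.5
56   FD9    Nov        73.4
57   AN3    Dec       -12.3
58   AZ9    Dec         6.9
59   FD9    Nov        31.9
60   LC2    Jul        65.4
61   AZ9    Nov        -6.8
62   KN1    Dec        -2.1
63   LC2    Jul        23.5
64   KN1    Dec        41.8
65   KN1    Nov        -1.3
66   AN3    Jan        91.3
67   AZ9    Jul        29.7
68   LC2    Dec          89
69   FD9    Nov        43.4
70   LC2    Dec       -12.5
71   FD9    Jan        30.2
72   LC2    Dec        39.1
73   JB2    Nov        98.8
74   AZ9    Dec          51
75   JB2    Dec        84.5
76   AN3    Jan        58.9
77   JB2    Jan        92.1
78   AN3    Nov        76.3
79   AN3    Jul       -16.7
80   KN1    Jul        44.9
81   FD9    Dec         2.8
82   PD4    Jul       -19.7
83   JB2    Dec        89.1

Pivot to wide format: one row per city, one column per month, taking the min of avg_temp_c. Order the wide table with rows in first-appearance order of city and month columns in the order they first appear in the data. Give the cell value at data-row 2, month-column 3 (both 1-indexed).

With rows in first-appearance order of city, row 2 is city=PD4. month columns in first-appearance order: Jul, Dec, Nov, Jan; column 3 is Nov.
Long rows with city=PD4, month=Nov: min(-17, 83, 0.2) = -17.

-17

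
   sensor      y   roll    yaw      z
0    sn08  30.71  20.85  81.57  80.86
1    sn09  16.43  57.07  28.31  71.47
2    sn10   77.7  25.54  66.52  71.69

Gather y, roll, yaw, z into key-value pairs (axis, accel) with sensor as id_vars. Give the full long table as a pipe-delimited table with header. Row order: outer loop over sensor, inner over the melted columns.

Each (sensor, column) pair becomes one row: 3 × 4 = 12 rows.
For example, (sn08, y) → accel=30.71.

| sensor | axis | accel |
| sn08 | y | 30.71 |
| sn08 | roll | 20.85 |
| sn08 | yaw | 81.57 |
| sn08 | z | 80.86 |
| sn09 | y | 16.43 |
| sn09 | roll | 57.07 |
| sn09 | yaw | 28.31 |
| sn09 | z | 71.47 |
| sn10 | y | 77.7 |
| sn10 | roll | 25.54 |
| sn10 | yaw | 66.52 |
| sn10 | z | 71.69 |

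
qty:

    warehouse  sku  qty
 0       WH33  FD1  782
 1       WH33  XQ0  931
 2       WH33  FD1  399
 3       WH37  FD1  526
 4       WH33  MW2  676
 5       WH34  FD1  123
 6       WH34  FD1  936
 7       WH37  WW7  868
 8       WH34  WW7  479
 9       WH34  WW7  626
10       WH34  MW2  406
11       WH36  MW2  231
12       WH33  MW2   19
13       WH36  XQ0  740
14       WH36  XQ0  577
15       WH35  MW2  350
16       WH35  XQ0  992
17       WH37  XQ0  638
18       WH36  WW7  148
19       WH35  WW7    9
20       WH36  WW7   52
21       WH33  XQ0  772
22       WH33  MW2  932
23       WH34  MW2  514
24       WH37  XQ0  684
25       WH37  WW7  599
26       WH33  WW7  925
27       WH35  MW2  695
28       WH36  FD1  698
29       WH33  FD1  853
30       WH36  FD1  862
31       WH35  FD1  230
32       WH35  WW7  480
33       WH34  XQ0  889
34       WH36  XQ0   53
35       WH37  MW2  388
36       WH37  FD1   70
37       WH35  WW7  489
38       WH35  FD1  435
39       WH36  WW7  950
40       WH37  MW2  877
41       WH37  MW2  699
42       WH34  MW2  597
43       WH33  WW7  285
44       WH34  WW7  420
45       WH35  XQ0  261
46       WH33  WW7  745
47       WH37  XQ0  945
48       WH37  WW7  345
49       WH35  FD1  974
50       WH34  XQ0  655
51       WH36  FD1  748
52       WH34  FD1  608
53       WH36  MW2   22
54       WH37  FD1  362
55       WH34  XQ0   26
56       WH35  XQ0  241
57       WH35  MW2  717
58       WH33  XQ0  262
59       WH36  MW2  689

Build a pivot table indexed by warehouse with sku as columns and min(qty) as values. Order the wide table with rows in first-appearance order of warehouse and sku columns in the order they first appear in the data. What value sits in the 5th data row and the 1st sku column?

230

With rows in first-appearance order of warehouse, row 5 is warehouse=WH35. sku columns in first-appearance order: FD1, XQ0, MW2, WW7; column 1 is FD1.
Long rows with warehouse=WH35, sku=FD1: min(230, 435, 974) = 230.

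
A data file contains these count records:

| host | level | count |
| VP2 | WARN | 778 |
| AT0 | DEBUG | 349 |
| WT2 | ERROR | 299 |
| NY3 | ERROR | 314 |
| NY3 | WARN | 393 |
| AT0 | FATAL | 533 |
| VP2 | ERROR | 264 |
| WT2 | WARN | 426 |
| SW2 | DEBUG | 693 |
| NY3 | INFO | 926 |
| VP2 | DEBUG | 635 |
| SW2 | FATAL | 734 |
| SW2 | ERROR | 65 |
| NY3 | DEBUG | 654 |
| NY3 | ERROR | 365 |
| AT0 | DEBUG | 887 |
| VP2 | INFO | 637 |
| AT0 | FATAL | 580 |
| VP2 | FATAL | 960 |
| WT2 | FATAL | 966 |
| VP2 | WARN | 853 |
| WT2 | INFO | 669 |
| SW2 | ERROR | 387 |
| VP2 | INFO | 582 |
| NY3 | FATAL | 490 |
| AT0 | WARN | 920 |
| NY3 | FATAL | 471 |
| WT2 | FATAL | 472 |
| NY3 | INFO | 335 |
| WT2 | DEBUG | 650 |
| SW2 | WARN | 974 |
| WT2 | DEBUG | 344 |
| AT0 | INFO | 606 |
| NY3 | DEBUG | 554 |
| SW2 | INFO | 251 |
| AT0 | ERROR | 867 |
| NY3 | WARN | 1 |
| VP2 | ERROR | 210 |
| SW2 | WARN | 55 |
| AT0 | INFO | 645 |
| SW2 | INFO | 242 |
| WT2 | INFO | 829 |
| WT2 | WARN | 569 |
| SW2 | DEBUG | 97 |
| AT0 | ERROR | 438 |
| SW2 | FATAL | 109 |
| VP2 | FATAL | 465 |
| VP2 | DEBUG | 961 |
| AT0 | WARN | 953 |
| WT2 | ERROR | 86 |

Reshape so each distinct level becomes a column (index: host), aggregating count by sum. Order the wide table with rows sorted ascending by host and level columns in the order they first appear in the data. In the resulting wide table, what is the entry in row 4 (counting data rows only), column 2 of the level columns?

With rows sorted ascending by host, row 4 is host=VP2. level columns in first-appearance order: WARN, DEBUG, ERROR, FATAL, INFO; column 2 is DEBUG.
Long rows with host=VP2, level=DEBUG: 635 + 961 = 1596.

1596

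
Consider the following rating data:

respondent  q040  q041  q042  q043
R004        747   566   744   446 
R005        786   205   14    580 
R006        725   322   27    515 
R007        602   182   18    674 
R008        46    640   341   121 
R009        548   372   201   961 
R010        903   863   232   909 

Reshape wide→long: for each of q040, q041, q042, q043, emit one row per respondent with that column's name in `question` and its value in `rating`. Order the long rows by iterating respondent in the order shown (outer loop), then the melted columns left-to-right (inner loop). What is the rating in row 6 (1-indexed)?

28 rows total (7 × 4). Row 6: index ⌊(6-1)/4⌋ = 1 into respondent → R005; (6-1) mod 4 = 1 into the melted columns → q041.
So row 6 is (R005, q041, 205); rating = 205.

205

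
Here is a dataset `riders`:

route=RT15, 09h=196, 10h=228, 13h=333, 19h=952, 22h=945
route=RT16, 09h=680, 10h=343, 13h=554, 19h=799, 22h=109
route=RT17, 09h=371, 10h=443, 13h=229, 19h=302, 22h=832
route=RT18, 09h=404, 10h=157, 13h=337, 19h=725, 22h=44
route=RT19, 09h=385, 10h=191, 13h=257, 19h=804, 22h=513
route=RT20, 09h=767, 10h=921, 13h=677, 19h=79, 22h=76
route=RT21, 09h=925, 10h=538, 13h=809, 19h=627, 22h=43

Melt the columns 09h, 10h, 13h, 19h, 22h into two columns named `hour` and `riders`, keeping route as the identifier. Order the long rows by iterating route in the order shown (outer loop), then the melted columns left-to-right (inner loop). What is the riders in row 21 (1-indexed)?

35 rows total (7 × 5). Row 21: index ⌊(21-1)/5⌋ = 4 into route → RT19; (21-1) mod 5 = 0 into the melted columns → 09h.
So row 21 is (RT19, 09h, 385); riders = 385.

385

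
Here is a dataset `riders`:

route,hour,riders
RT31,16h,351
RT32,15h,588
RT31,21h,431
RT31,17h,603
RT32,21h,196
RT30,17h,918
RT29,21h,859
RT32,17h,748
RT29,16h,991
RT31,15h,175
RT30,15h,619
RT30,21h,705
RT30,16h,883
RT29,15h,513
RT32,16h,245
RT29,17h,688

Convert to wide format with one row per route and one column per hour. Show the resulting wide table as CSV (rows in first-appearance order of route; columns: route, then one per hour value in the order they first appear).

Columns: route plus the 4 distinct hour values (16h, 15h, 21h, 17h).
For example, row RT31 column 16h takes riders=351 from the long row (RT31, 16h).

route,16h,15h,21h,17h
RT31,351,175,431,603
RT32,245,588,196,748
RT30,883,619,705,918
RT29,991,513,859,688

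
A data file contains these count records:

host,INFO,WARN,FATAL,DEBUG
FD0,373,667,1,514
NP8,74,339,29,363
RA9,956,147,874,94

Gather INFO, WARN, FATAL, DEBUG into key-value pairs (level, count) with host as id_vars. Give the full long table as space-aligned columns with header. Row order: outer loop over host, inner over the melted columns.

host  level  count
FD0   INFO   373  
FD0   WARN   667  
FD0   FATAL  1    
FD0   DEBUG  514  
NP8   INFO   74   
NP8   WARN   339  
NP8   FATAL  29   
NP8   DEBUG  363  
RA9   INFO   956  
RA9   WARN   147  
RA9   FATAL  874  
RA9   DEBUG  94   

Each (host, column) pair becomes one row: 3 × 4 = 12 rows.
For example, (FD0, INFO) → count=373.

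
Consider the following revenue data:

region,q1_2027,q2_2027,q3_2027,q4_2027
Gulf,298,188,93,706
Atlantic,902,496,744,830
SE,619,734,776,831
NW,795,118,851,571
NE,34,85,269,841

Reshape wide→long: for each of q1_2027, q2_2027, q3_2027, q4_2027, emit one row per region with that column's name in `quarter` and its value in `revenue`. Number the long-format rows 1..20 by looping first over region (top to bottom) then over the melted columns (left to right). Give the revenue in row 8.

20 rows total (5 × 4). Row 8: index ⌊(8-1)/4⌋ = 1 into region → Atlantic; (8-1) mod 4 = 3 into the melted columns → q4_2027.
So row 8 is (Atlantic, q4_2027, 830); revenue = 830.

830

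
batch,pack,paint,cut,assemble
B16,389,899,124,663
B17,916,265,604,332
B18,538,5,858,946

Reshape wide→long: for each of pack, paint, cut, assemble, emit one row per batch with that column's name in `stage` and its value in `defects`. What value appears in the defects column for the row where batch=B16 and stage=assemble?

663

Unpivoting turns each (batch, wide-column) pair into one long row.
The wide cell at row B16, column assemble holds 663, so the long row (B16, assemble) has defects=663.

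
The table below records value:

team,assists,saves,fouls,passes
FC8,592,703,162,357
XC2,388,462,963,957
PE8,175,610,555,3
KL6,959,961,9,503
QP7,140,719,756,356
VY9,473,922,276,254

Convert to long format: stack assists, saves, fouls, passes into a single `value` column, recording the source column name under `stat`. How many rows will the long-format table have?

24

6 team values × 4 melted columns = 24 rows.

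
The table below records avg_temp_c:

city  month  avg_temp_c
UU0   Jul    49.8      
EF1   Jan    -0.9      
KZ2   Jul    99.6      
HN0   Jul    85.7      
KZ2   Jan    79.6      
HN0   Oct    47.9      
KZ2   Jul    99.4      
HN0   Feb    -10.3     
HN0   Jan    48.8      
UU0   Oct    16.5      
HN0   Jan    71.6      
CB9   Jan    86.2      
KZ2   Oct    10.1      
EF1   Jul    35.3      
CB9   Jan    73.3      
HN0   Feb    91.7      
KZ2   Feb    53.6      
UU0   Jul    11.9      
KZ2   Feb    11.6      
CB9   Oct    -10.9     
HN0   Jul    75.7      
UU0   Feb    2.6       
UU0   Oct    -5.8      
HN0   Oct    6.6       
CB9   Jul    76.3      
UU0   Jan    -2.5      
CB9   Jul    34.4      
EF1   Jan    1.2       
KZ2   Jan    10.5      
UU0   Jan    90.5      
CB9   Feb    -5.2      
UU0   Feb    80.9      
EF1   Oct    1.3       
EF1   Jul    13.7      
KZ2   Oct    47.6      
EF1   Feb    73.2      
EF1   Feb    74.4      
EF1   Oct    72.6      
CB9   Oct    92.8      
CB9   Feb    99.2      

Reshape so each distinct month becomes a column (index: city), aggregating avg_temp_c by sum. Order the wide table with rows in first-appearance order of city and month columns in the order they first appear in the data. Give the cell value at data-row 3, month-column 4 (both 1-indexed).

With rows in first-appearance order of city, row 3 is city=KZ2. month columns in first-appearance order: Jul, Jan, Oct, Feb; column 4 is Feb.
Long rows with city=KZ2, month=Feb: 53.6 + 11.6 = 65.2.

65.2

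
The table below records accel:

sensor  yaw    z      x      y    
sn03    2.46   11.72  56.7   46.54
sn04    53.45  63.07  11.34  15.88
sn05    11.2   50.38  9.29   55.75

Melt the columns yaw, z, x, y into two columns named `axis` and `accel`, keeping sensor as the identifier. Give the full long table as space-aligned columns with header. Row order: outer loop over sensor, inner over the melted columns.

Each (sensor, column) pair becomes one row: 3 × 4 = 12 rows.
For example, (sn03, yaw) → accel=2.46.

sensor  axis  accel
sn03    yaw   2.46 
sn03    z     11.72
sn03    x     56.7 
sn03    y     46.54
sn04    yaw   53.45
sn04    z     63.07
sn04    x     11.34
sn04    y     15.88
sn05    yaw   11.2 
sn05    z     50.38
sn05    x     9.29 
sn05    y     55.75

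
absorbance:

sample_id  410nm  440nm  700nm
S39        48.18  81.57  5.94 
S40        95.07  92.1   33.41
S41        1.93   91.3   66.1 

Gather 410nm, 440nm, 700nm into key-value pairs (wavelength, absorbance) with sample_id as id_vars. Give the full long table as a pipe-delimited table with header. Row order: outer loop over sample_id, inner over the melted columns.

Each (sample_id, column) pair becomes one row: 3 × 3 = 9 rows.
For example, (S39, 410nm) → absorbance=48.18.

| sample_id | wavelength | absorbance |
| S39 | 410nm | 48.18 |
| S39 | 440nm | 81.57 |
| S39 | 700nm | 5.94 |
| S40 | 410nm | 95.07 |
| S40 | 440nm | 92.1 |
| S40 | 700nm | 33.41 |
| S41 | 410nm | 1.93 |
| S41 | 440nm | 91.3 |
| S41 | 700nm | 66.1 |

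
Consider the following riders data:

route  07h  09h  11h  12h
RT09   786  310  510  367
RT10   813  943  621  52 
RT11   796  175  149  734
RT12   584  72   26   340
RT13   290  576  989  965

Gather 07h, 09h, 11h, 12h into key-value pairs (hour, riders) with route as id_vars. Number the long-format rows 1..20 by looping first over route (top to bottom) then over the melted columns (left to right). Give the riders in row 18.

576

20 rows total (5 × 4). Row 18: index ⌊(18-1)/4⌋ = 4 into route → RT13; (18-1) mod 4 = 1 into the melted columns → 09h.
So row 18 is (RT13, 09h, 576); riders = 576.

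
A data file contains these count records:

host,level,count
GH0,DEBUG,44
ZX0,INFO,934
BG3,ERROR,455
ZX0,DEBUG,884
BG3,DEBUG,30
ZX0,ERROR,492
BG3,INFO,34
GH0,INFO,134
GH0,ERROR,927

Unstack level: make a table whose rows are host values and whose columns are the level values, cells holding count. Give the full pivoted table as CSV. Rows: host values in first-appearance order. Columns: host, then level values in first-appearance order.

Columns: host plus the 3 distinct level values (DEBUG, INFO, ERROR).
For example, row GH0 column DEBUG takes count=44 from the long row (GH0, DEBUG).

host,DEBUG,INFO,ERROR
GH0,44,134,927
ZX0,884,934,492
BG3,30,34,455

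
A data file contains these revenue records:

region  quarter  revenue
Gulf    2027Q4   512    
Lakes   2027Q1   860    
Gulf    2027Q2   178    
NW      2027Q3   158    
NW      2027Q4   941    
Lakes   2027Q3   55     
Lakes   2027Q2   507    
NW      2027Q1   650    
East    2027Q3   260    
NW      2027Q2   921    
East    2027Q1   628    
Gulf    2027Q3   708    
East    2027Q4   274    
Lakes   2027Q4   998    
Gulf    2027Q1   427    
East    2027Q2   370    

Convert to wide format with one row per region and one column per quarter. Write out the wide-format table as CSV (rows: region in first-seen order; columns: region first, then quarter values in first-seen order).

Columns: region plus the 4 distinct quarter values (2027Q4, 2027Q1, 2027Q2, 2027Q3).
For example, row Gulf column 2027Q4 takes revenue=512 from the long row (Gulf, 2027Q4).

region,2027Q4,2027Q1,2027Q2,2027Q3
Gulf,512,427,178,708
Lakes,998,860,507,55
NW,941,650,921,158
East,274,628,370,260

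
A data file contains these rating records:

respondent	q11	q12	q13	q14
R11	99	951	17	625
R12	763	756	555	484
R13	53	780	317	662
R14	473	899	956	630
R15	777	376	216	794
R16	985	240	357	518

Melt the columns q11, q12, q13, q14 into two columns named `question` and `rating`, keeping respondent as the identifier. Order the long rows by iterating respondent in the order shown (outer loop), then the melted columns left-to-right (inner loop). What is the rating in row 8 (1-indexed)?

24 rows total (6 × 4). Row 8: index ⌊(8-1)/4⌋ = 1 into respondent → R12; (8-1) mod 4 = 3 into the melted columns → q14.
So row 8 is (R12, q14, 484); rating = 484.

484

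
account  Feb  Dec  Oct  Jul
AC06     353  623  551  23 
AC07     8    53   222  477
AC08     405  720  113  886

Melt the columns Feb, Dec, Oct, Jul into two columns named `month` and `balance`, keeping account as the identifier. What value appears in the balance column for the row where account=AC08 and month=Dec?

Unpivoting turns each (account, wide-column) pair into one long row.
The wide cell at row AC08, column Dec holds 720, so the long row (AC08, Dec) has balance=720.

720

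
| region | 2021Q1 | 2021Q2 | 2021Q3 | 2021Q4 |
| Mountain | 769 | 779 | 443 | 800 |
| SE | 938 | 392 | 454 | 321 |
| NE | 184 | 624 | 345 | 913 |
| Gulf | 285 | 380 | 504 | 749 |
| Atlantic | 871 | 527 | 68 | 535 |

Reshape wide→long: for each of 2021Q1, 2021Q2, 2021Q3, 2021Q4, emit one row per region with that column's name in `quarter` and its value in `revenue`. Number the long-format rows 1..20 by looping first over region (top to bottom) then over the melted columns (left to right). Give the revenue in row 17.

871

20 rows total (5 × 4). Row 17: index ⌊(17-1)/4⌋ = 4 into region → Atlantic; (17-1) mod 4 = 0 into the melted columns → 2021Q1.
So row 17 is (Atlantic, 2021Q1, 871); revenue = 871.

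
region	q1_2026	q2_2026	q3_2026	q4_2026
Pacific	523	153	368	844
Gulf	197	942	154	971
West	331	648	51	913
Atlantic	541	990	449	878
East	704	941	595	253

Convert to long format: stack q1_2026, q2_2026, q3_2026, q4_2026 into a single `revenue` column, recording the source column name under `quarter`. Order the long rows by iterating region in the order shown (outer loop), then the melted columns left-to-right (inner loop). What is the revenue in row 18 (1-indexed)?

941

20 rows total (5 × 4). Row 18: index ⌊(18-1)/4⌋ = 4 into region → East; (18-1) mod 4 = 1 into the melted columns → q2_2026.
So row 18 is (East, q2_2026, 941); revenue = 941.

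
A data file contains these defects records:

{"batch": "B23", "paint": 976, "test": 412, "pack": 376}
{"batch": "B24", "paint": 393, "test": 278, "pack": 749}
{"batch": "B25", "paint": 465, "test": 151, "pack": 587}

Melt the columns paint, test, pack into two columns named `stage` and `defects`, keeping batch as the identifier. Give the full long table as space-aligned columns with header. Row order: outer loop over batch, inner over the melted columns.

batch  stage  defects
B23    paint  976    
B23    test   412    
B23    pack   376    
B24    paint  393    
B24    test   278    
B24    pack   749    
B25    paint  465    
B25    test   151    
B25    pack   587    

Each (batch, column) pair becomes one row: 3 × 3 = 9 rows.
For example, (B23, paint) → defects=976.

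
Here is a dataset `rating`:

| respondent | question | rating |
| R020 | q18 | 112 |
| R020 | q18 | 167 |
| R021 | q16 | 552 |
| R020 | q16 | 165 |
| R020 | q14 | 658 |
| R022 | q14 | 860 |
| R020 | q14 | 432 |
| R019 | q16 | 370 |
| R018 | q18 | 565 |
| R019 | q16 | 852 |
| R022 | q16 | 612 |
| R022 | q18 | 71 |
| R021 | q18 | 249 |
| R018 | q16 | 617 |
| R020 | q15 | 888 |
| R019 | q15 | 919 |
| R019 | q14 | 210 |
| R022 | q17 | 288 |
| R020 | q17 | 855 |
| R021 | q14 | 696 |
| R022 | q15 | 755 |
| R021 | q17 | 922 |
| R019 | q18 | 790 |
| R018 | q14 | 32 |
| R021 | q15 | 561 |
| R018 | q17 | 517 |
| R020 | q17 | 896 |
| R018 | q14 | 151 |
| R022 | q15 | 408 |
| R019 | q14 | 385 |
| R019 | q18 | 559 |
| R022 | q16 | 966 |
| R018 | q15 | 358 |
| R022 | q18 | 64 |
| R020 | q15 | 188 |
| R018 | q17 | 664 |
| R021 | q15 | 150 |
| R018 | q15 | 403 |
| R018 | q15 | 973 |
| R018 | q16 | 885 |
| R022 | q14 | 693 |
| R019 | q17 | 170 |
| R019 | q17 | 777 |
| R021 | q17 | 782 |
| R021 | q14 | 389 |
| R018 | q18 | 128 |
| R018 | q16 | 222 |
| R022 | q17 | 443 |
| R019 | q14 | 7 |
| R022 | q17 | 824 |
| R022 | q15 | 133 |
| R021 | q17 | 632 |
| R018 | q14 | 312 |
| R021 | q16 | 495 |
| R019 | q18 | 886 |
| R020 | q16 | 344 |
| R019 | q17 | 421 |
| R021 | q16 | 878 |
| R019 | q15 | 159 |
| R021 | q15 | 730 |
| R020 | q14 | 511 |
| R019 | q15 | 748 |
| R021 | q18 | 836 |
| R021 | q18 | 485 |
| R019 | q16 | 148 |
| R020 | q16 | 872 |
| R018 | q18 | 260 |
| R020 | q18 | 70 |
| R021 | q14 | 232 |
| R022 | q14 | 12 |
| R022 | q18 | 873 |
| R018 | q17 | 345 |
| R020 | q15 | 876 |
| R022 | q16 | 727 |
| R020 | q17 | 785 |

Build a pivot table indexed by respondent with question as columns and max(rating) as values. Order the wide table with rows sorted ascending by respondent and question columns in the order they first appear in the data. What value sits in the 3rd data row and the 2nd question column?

With rows sorted ascending by respondent, row 3 is respondent=R020. question columns in first-appearance order: q18, q16, q14, q15, q17; column 2 is q16.
Long rows with respondent=R020, question=q16: max(165, 344, 872) = 872.

872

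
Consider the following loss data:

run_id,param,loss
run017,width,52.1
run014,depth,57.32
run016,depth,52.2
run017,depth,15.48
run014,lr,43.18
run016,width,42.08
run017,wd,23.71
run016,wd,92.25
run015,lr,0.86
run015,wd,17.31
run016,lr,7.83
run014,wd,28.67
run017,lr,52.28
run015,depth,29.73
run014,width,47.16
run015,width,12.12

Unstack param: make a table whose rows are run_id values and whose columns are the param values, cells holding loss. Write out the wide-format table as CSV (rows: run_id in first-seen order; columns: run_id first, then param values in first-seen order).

run_id,width,depth,lr,wd
run017,52.1,15.48,52.28,23.71
run014,47.16,57.32,43.18,28.67
run016,42.08,52.2,7.83,92.25
run015,12.12,29.73,0.86,17.31

Columns: run_id plus the 4 distinct param values (width, depth, lr, wd).
For example, row run017 column width takes loss=52.1 from the long row (run017, width).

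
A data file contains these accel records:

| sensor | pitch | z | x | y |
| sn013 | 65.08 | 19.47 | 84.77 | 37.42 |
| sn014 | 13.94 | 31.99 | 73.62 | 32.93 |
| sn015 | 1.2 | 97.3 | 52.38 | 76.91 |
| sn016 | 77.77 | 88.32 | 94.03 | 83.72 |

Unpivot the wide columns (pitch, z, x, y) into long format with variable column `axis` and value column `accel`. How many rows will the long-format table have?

4 sensor values × 4 melted columns = 16 rows.

16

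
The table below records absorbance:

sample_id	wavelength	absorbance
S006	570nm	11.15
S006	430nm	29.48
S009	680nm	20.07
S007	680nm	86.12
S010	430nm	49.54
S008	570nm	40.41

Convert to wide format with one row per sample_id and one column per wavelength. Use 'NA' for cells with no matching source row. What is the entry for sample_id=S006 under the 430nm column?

29.48

The long row with sample_id=S006, wavelength=430nm has absorbance=29.48.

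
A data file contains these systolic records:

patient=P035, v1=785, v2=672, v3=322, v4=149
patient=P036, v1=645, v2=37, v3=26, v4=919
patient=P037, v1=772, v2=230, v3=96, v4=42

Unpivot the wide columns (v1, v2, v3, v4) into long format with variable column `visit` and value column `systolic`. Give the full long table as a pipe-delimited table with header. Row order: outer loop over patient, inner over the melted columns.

Each (patient, column) pair becomes one row: 3 × 4 = 12 rows.
For example, (P035, v1) → systolic=785.

| patient | visit | systolic |
| P035 | v1 | 785 |
| P035 | v2 | 672 |
| P035 | v3 | 322 |
| P035 | v4 | 149 |
| P036 | v1 | 645 |
| P036 | v2 | 37 |
| P036 | v3 | 26 |
| P036 | v4 | 919 |
| P037 | v1 | 772 |
| P037 | v2 | 230 |
| P037 | v3 | 96 |
| P037 | v4 | 42 |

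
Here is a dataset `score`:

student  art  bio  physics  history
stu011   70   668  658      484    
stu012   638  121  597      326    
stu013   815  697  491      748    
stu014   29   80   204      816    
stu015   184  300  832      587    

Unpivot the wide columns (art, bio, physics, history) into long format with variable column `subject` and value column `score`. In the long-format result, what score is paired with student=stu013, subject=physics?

491

Unpivoting turns each (student, wide-column) pair into one long row.
The wide cell at row stu013, column physics holds 491, so the long row (stu013, physics) has score=491.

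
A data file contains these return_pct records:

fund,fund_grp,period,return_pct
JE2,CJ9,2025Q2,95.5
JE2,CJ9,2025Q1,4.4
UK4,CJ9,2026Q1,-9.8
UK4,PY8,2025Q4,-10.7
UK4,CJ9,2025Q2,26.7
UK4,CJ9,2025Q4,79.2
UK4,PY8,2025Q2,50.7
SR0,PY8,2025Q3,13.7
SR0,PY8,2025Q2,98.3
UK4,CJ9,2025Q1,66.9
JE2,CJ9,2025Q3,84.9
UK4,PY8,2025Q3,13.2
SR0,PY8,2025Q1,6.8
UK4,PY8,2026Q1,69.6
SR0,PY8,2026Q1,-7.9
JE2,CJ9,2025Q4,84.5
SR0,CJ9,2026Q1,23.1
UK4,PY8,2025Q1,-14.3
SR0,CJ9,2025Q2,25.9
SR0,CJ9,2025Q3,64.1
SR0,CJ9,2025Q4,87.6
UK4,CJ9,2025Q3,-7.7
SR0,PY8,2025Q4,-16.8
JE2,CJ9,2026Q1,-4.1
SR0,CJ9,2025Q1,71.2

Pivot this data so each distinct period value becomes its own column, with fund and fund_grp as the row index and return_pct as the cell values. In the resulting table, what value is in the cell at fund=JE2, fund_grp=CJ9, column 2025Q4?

84.5

Wide layout: rows indexed by fund and fund_grp, columns are the 5 distinct period values (2025Q2, 2025Q1, 2026Q1, 2025Q4, 2025Q3).
Cell (fund=JE2, fund_grp=CJ9, period=2025Q4) draws from the long row where fund=JE2, fund_grp=CJ9 and period=2025Q4, which has return_pct=84.5.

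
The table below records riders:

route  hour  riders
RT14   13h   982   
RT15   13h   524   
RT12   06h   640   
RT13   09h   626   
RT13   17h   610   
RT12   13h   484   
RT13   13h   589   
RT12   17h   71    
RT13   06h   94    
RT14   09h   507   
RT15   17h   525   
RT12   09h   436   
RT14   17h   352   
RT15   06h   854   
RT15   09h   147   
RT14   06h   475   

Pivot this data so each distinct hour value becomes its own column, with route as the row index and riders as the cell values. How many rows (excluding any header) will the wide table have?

4

4 distinct route values → 4 rows.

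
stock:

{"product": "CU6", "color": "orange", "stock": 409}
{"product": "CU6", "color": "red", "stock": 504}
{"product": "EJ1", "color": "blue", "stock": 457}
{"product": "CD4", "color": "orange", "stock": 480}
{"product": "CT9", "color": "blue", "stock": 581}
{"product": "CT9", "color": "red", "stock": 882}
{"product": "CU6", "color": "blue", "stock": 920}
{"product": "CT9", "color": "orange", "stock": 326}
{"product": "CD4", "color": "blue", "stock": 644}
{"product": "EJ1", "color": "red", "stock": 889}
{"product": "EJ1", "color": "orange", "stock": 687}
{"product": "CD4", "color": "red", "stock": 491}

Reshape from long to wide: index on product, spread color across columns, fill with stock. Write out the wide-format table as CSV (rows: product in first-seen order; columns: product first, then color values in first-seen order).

Columns: product plus the 3 distinct color values (orange, red, blue).
For example, row CU6 column orange takes stock=409 from the long row (CU6, orange).

product,orange,red,blue
CU6,409,504,920
EJ1,687,889,457
CD4,480,491,644
CT9,326,882,581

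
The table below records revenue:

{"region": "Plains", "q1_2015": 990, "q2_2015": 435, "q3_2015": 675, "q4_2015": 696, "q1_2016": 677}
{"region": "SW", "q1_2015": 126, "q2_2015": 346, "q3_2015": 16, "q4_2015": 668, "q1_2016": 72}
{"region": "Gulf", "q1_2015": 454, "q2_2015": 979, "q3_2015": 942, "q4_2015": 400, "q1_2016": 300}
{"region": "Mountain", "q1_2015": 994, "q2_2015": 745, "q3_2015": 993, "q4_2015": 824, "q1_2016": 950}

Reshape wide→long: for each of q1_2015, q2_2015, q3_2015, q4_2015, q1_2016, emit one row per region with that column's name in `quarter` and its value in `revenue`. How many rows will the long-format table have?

20

4 region values × 5 melted columns = 20 rows.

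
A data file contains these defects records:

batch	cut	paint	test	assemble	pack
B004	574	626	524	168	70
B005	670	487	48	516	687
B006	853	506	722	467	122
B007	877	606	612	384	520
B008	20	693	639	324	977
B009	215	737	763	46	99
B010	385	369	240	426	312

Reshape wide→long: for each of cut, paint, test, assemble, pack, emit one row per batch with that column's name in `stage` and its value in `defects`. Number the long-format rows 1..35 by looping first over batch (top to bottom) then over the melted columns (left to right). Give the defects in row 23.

639

35 rows total (7 × 5). Row 23: index ⌊(23-1)/5⌋ = 4 into batch → B008; (23-1) mod 5 = 2 into the melted columns → test.
So row 23 is (B008, test, 639); defects = 639.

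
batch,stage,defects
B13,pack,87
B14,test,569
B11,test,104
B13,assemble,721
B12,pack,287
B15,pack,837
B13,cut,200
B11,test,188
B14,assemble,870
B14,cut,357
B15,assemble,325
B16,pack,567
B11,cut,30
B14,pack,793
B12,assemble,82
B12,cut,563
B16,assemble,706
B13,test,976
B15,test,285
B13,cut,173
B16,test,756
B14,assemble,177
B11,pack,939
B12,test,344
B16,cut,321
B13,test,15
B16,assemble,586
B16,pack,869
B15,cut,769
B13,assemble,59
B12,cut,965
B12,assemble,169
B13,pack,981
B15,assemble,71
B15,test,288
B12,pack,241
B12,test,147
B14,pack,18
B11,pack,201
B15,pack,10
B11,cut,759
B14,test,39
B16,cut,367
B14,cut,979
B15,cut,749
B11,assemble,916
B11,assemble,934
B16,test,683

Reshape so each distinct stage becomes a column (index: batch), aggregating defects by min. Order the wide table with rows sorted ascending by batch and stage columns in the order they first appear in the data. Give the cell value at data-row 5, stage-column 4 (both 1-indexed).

With rows sorted ascending by batch, row 5 is batch=B15. stage columns in first-appearance order: pack, test, assemble, cut; column 4 is cut.
Long rows with batch=B15, stage=cut: min(769, 749) = 749.

749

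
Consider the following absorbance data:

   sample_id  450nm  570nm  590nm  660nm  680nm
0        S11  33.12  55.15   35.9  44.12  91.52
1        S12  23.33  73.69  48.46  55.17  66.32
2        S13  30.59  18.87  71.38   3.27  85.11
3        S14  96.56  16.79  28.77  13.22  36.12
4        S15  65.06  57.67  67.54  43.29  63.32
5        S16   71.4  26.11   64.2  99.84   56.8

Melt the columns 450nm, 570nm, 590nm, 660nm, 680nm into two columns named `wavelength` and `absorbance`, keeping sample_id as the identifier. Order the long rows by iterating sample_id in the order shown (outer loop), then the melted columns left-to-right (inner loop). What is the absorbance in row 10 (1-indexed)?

30 rows total (6 × 5). Row 10: index ⌊(10-1)/5⌋ = 1 into sample_id → S12; (10-1) mod 5 = 4 into the melted columns → 680nm.
So row 10 is (S12, 680nm, 66.32); absorbance = 66.32.

66.32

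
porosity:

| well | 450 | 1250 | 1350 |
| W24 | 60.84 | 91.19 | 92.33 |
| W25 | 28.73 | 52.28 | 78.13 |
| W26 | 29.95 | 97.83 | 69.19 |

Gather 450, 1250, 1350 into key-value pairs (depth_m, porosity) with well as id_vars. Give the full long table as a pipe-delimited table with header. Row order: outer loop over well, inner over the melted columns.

Each (well, column) pair becomes one row: 3 × 3 = 9 rows.
For example, (W24, 450) → porosity=60.84.

| well | depth_m | porosity |
| W24 | 450 | 60.84 |
| W24 | 1250 | 91.19 |
| W24 | 1350 | 92.33 |
| W25 | 450 | 28.73 |
| W25 | 1250 | 52.28 |
| W25 | 1350 | 78.13 |
| W26 | 450 | 29.95 |
| W26 | 1250 | 97.83 |
| W26 | 1350 | 69.19 |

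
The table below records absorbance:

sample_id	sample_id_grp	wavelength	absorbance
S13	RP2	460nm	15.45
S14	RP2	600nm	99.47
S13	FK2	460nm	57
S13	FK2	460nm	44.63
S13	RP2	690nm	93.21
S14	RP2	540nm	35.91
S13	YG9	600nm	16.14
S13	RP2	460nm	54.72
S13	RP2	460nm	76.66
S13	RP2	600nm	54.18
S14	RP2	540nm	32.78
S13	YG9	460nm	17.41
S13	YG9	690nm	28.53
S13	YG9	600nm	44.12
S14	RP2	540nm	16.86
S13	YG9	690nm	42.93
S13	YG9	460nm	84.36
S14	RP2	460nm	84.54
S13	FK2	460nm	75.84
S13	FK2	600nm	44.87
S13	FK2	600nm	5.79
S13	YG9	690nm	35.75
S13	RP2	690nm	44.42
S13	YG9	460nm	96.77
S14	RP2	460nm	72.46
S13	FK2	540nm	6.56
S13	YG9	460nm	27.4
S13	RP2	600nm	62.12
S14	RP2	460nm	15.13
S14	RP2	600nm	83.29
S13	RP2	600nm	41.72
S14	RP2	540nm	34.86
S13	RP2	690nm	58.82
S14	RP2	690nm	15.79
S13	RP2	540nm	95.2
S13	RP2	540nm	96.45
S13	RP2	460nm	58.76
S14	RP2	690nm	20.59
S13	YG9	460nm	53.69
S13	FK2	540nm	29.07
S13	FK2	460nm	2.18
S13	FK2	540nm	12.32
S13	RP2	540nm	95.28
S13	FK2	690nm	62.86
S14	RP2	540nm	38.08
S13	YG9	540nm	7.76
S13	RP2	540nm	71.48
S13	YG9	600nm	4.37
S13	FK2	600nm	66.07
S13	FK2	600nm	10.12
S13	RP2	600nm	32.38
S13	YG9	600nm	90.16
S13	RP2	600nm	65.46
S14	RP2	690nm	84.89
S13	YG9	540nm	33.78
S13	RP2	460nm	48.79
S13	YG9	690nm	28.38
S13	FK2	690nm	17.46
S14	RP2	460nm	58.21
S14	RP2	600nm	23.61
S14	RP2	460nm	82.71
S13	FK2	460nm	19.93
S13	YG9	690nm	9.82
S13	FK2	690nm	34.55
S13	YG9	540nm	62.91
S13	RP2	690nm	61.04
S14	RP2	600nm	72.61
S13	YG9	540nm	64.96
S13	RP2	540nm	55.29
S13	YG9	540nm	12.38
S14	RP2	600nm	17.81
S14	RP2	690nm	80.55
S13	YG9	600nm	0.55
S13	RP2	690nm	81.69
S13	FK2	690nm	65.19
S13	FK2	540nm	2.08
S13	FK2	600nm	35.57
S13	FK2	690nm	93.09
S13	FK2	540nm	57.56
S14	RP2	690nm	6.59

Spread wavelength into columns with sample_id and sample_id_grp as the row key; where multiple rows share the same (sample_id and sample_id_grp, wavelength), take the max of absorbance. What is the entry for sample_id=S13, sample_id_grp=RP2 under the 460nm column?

Rows with sample_id=S13, sample_id_grp=RP2 and wavelength=460nm: absorbance values are 15.45, 54.72, 76.66, 58.76, 48.79.
max(15.45, 54.72, 76.66, 58.76, 48.79) = 76.66.

76.66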